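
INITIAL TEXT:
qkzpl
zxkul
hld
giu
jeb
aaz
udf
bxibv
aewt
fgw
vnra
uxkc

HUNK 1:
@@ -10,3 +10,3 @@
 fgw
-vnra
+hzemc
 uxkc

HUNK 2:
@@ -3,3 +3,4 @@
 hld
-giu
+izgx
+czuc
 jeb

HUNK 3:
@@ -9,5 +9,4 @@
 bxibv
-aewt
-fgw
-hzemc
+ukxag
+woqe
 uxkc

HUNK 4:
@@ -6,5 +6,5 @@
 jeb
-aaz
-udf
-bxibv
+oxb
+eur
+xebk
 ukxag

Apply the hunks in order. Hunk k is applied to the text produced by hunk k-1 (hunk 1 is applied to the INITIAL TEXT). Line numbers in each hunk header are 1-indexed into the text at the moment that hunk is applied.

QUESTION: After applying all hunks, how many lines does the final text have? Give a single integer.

Answer: 12

Derivation:
Hunk 1: at line 10 remove [vnra] add [hzemc] -> 12 lines: qkzpl zxkul hld giu jeb aaz udf bxibv aewt fgw hzemc uxkc
Hunk 2: at line 3 remove [giu] add [izgx,czuc] -> 13 lines: qkzpl zxkul hld izgx czuc jeb aaz udf bxibv aewt fgw hzemc uxkc
Hunk 3: at line 9 remove [aewt,fgw,hzemc] add [ukxag,woqe] -> 12 lines: qkzpl zxkul hld izgx czuc jeb aaz udf bxibv ukxag woqe uxkc
Hunk 4: at line 6 remove [aaz,udf,bxibv] add [oxb,eur,xebk] -> 12 lines: qkzpl zxkul hld izgx czuc jeb oxb eur xebk ukxag woqe uxkc
Final line count: 12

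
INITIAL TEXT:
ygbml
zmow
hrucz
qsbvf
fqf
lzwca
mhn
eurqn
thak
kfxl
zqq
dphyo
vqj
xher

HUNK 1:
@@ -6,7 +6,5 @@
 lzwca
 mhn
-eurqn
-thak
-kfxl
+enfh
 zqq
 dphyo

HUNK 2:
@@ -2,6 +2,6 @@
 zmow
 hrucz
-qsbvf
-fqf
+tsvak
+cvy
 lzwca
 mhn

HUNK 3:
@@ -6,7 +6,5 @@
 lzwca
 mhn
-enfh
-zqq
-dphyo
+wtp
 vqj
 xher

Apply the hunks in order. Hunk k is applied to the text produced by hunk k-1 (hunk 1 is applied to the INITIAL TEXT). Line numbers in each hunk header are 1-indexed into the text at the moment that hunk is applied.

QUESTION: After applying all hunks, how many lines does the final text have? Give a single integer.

Answer: 10

Derivation:
Hunk 1: at line 6 remove [eurqn,thak,kfxl] add [enfh] -> 12 lines: ygbml zmow hrucz qsbvf fqf lzwca mhn enfh zqq dphyo vqj xher
Hunk 2: at line 2 remove [qsbvf,fqf] add [tsvak,cvy] -> 12 lines: ygbml zmow hrucz tsvak cvy lzwca mhn enfh zqq dphyo vqj xher
Hunk 3: at line 6 remove [enfh,zqq,dphyo] add [wtp] -> 10 lines: ygbml zmow hrucz tsvak cvy lzwca mhn wtp vqj xher
Final line count: 10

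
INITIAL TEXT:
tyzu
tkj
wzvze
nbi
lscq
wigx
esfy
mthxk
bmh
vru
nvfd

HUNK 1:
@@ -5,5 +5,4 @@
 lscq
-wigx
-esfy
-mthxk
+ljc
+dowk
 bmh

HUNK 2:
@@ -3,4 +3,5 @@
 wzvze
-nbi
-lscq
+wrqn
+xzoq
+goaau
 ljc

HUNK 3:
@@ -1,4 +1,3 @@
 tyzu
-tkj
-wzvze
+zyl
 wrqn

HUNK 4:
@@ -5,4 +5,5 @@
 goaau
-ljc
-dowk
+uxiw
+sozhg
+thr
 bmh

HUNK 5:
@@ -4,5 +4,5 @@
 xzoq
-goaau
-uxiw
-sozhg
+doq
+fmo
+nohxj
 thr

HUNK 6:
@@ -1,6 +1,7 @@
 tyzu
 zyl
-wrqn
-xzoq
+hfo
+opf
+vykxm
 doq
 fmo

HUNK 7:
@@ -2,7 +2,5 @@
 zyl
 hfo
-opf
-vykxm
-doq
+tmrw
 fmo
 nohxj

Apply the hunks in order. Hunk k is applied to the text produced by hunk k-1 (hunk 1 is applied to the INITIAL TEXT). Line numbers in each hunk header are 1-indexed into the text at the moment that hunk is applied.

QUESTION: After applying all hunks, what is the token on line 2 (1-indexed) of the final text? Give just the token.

Hunk 1: at line 5 remove [wigx,esfy,mthxk] add [ljc,dowk] -> 10 lines: tyzu tkj wzvze nbi lscq ljc dowk bmh vru nvfd
Hunk 2: at line 3 remove [nbi,lscq] add [wrqn,xzoq,goaau] -> 11 lines: tyzu tkj wzvze wrqn xzoq goaau ljc dowk bmh vru nvfd
Hunk 3: at line 1 remove [tkj,wzvze] add [zyl] -> 10 lines: tyzu zyl wrqn xzoq goaau ljc dowk bmh vru nvfd
Hunk 4: at line 5 remove [ljc,dowk] add [uxiw,sozhg,thr] -> 11 lines: tyzu zyl wrqn xzoq goaau uxiw sozhg thr bmh vru nvfd
Hunk 5: at line 4 remove [goaau,uxiw,sozhg] add [doq,fmo,nohxj] -> 11 lines: tyzu zyl wrqn xzoq doq fmo nohxj thr bmh vru nvfd
Hunk 6: at line 1 remove [wrqn,xzoq] add [hfo,opf,vykxm] -> 12 lines: tyzu zyl hfo opf vykxm doq fmo nohxj thr bmh vru nvfd
Hunk 7: at line 2 remove [opf,vykxm,doq] add [tmrw] -> 10 lines: tyzu zyl hfo tmrw fmo nohxj thr bmh vru nvfd
Final line 2: zyl

Answer: zyl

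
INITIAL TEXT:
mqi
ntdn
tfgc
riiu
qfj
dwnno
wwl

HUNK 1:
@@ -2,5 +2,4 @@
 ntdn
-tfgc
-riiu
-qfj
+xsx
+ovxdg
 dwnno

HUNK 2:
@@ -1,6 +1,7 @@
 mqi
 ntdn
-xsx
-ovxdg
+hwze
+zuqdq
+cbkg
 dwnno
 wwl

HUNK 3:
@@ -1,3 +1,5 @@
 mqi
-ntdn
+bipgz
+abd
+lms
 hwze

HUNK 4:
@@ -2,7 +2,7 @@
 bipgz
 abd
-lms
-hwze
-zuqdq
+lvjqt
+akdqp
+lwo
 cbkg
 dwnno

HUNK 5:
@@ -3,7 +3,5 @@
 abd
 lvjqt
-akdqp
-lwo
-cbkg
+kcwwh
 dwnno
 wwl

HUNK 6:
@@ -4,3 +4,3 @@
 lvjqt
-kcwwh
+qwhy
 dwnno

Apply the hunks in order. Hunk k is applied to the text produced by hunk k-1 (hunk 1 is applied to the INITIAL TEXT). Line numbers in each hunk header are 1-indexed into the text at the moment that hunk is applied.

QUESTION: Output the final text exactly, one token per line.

Hunk 1: at line 2 remove [tfgc,riiu,qfj] add [xsx,ovxdg] -> 6 lines: mqi ntdn xsx ovxdg dwnno wwl
Hunk 2: at line 1 remove [xsx,ovxdg] add [hwze,zuqdq,cbkg] -> 7 lines: mqi ntdn hwze zuqdq cbkg dwnno wwl
Hunk 3: at line 1 remove [ntdn] add [bipgz,abd,lms] -> 9 lines: mqi bipgz abd lms hwze zuqdq cbkg dwnno wwl
Hunk 4: at line 2 remove [lms,hwze,zuqdq] add [lvjqt,akdqp,lwo] -> 9 lines: mqi bipgz abd lvjqt akdqp lwo cbkg dwnno wwl
Hunk 5: at line 3 remove [akdqp,lwo,cbkg] add [kcwwh] -> 7 lines: mqi bipgz abd lvjqt kcwwh dwnno wwl
Hunk 6: at line 4 remove [kcwwh] add [qwhy] -> 7 lines: mqi bipgz abd lvjqt qwhy dwnno wwl

Answer: mqi
bipgz
abd
lvjqt
qwhy
dwnno
wwl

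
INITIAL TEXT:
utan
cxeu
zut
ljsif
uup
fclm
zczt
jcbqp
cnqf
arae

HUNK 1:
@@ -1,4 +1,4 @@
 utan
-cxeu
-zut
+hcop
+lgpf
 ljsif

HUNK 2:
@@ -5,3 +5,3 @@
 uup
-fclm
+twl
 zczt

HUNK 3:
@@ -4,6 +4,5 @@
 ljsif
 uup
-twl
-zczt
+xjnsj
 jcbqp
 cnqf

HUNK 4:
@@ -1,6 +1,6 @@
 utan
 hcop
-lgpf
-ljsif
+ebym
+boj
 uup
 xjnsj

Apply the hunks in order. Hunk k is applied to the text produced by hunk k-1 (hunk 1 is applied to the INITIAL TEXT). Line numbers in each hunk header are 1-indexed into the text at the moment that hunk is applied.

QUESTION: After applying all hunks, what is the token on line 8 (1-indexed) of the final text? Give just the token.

Answer: cnqf

Derivation:
Hunk 1: at line 1 remove [cxeu,zut] add [hcop,lgpf] -> 10 lines: utan hcop lgpf ljsif uup fclm zczt jcbqp cnqf arae
Hunk 2: at line 5 remove [fclm] add [twl] -> 10 lines: utan hcop lgpf ljsif uup twl zczt jcbqp cnqf arae
Hunk 3: at line 4 remove [twl,zczt] add [xjnsj] -> 9 lines: utan hcop lgpf ljsif uup xjnsj jcbqp cnqf arae
Hunk 4: at line 1 remove [lgpf,ljsif] add [ebym,boj] -> 9 lines: utan hcop ebym boj uup xjnsj jcbqp cnqf arae
Final line 8: cnqf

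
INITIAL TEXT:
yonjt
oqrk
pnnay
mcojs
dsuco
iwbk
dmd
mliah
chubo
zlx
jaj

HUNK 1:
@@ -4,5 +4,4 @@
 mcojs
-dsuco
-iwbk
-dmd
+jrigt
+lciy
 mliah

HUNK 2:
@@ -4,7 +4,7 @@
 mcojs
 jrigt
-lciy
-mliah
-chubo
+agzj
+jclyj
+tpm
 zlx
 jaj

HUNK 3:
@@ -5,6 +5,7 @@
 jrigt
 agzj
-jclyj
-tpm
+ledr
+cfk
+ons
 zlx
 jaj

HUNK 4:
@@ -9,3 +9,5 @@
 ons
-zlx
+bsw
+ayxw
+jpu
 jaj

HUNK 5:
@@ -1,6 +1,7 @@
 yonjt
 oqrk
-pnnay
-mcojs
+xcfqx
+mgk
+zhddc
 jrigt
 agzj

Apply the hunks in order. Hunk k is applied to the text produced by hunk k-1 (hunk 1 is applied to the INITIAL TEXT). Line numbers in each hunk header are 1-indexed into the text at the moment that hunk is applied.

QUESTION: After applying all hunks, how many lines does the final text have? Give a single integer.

Answer: 14

Derivation:
Hunk 1: at line 4 remove [dsuco,iwbk,dmd] add [jrigt,lciy] -> 10 lines: yonjt oqrk pnnay mcojs jrigt lciy mliah chubo zlx jaj
Hunk 2: at line 4 remove [lciy,mliah,chubo] add [agzj,jclyj,tpm] -> 10 lines: yonjt oqrk pnnay mcojs jrigt agzj jclyj tpm zlx jaj
Hunk 3: at line 5 remove [jclyj,tpm] add [ledr,cfk,ons] -> 11 lines: yonjt oqrk pnnay mcojs jrigt agzj ledr cfk ons zlx jaj
Hunk 4: at line 9 remove [zlx] add [bsw,ayxw,jpu] -> 13 lines: yonjt oqrk pnnay mcojs jrigt agzj ledr cfk ons bsw ayxw jpu jaj
Hunk 5: at line 1 remove [pnnay,mcojs] add [xcfqx,mgk,zhddc] -> 14 lines: yonjt oqrk xcfqx mgk zhddc jrigt agzj ledr cfk ons bsw ayxw jpu jaj
Final line count: 14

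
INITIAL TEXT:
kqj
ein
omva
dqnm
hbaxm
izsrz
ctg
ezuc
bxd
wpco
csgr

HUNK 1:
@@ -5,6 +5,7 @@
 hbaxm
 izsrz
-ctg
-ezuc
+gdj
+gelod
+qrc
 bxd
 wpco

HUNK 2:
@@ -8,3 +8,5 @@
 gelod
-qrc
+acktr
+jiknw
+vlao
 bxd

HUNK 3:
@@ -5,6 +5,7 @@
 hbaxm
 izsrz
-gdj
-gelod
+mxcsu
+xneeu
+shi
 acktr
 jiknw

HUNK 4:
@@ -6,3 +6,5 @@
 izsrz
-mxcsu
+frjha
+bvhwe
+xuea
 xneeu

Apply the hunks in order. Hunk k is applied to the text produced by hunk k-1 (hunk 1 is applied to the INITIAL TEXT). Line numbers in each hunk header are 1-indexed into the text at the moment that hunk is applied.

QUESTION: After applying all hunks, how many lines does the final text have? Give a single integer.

Hunk 1: at line 5 remove [ctg,ezuc] add [gdj,gelod,qrc] -> 12 lines: kqj ein omva dqnm hbaxm izsrz gdj gelod qrc bxd wpco csgr
Hunk 2: at line 8 remove [qrc] add [acktr,jiknw,vlao] -> 14 lines: kqj ein omva dqnm hbaxm izsrz gdj gelod acktr jiknw vlao bxd wpco csgr
Hunk 3: at line 5 remove [gdj,gelod] add [mxcsu,xneeu,shi] -> 15 lines: kqj ein omva dqnm hbaxm izsrz mxcsu xneeu shi acktr jiknw vlao bxd wpco csgr
Hunk 4: at line 6 remove [mxcsu] add [frjha,bvhwe,xuea] -> 17 lines: kqj ein omva dqnm hbaxm izsrz frjha bvhwe xuea xneeu shi acktr jiknw vlao bxd wpco csgr
Final line count: 17

Answer: 17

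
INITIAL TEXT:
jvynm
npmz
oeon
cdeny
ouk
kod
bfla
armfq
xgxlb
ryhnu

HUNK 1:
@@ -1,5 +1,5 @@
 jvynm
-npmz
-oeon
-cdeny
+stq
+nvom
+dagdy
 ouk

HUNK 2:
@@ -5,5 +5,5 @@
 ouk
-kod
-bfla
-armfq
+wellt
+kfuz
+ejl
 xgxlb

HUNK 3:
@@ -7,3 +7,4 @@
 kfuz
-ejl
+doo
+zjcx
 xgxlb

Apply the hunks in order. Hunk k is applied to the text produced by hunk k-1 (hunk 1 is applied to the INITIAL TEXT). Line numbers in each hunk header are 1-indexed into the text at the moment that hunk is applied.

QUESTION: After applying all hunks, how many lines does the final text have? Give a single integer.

Answer: 11

Derivation:
Hunk 1: at line 1 remove [npmz,oeon,cdeny] add [stq,nvom,dagdy] -> 10 lines: jvynm stq nvom dagdy ouk kod bfla armfq xgxlb ryhnu
Hunk 2: at line 5 remove [kod,bfla,armfq] add [wellt,kfuz,ejl] -> 10 lines: jvynm stq nvom dagdy ouk wellt kfuz ejl xgxlb ryhnu
Hunk 3: at line 7 remove [ejl] add [doo,zjcx] -> 11 lines: jvynm stq nvom dagdy ouk wellt kfuz doo zjcx xgxlb ryhnu
Final line count: 11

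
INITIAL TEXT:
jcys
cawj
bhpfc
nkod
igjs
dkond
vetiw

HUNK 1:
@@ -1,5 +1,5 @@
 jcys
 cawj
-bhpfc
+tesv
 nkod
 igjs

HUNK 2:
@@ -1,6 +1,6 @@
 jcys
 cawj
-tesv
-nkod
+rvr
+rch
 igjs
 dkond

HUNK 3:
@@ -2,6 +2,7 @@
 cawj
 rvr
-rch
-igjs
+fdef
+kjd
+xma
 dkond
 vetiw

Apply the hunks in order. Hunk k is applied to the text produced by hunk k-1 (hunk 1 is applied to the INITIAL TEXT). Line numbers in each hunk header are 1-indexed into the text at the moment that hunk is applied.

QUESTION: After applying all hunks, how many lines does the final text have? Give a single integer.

Answer: 8

Derivation:
Hunk 1: at line 1 remove [bhpfc] add [tesv] -> 7 lines: jcys cawj tesv nkod igjs dkond vetiw
Hunk 2: at line 1 remove [tesv,nkod] add [rvr,rch] -> 7 lines: jcys cawj rvr rch igjs dkond vetiw
Hunk 3: at line 2 remove [rch,igjs] add [fdef,kjd,xma] -> 8 lines: jcys cawj rvr fdef kjd xma dkond vetiw
Final line count: 8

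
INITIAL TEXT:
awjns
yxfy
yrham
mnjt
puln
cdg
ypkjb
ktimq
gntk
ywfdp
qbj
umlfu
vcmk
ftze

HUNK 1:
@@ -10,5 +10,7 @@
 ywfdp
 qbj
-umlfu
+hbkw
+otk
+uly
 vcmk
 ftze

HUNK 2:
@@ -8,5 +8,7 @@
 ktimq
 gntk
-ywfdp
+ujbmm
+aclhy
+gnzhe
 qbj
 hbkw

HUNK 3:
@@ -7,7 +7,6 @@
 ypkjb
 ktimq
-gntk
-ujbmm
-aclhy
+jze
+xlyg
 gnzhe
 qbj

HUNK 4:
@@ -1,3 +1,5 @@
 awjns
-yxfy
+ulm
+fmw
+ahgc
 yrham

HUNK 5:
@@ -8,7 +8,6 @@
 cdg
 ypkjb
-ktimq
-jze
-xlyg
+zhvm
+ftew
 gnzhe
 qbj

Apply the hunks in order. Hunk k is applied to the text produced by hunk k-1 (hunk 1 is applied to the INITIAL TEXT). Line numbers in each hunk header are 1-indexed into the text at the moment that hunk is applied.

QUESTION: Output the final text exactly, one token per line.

Answer: awjns
ulm
fmw
ahgc
yrham
mnjt
puln
cdg
ypkjb
zhvm
ftew
gnzhe
qbj
hbkw
otk
uly
vcmk
ftze

Derivation:
Hunk 1: at line 10 remove [umlfu] add [hbkw,otk,uly] -> 16 lines: awjns yxfy yrham mnjt puln cdg ypkjb ktimq gntk ywfdp qbj hbkw otk uly vcmk ftze
Hunk 2: at line 8 remove [ywfdp] add [ujbmm,aclhy,gnzhe] -> 18 lines: awjns yxfy yrham mnjt puln cdg ypkjb ktimq gntk ujbmm aclhy gnzhe qbj hbkw otk uly vcmk ftze
Hunk 3: at line 7 remove [gntk,ujbmm,aclhy] add [jze,xlyg] -> 17 lines: awjns yxfy yrham mnjt puln cdg ypkjb ktimq jze xlyg gnzhe qbj hbkw otk uly vcmk ftze
Hunk 4: at line 1 remove [yxfy] add [ulm,fmw,ahgc] -> 19 lines: awjns ulm fmw ahgc yrham mnjt puln cdg ypkjb ktimq jze xlyg gnzhe qbj hbkw otk uly vcmk ftze
Hunk 5: at line 8 remove [ktimq,jze,xlyg] add [zhvm,ftew] -> 18 lines: awjns ulm fmw ahgc yrham mnjt puln cdg ypkjb zhvm ftew gnzhe qbj hbkw otk uly vcmk ftze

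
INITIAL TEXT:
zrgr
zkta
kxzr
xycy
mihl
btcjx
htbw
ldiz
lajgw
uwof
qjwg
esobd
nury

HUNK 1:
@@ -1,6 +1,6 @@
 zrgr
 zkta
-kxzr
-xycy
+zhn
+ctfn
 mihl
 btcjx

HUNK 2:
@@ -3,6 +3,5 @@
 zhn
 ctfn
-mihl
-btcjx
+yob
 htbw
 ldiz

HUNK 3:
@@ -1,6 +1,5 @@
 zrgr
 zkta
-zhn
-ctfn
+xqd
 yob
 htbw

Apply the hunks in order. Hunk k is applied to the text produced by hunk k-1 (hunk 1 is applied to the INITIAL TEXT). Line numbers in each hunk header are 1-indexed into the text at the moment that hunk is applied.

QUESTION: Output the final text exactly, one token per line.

Answer: zrgr
zkta
xqd
yob
htbw
ldiz
lajgw
uwof
qjwg
esobd
nury

Derivation:
Hunk 1: at line 1 remove [kxzr,xycy] add [zhn,ctfn] -> 13 lines: zrgr zkta zhn ctfn mihl btcjx htbw ldiz lajgw uwof qjwg esobd nury
Hunk 2: at line 3 remove [mihl,btcjx] add [yob] -> 12 lines: zrgr zkta zhn ctfn yob htbw ldiz lajgw uwof qjwg esobd nury
Hunk 3: at line 1 remove [zhn,ctfn] add [xqd] -> 11 lines: zrgr zkta xqd yob htbw ldiz lajgw uwof qjwg esobd nury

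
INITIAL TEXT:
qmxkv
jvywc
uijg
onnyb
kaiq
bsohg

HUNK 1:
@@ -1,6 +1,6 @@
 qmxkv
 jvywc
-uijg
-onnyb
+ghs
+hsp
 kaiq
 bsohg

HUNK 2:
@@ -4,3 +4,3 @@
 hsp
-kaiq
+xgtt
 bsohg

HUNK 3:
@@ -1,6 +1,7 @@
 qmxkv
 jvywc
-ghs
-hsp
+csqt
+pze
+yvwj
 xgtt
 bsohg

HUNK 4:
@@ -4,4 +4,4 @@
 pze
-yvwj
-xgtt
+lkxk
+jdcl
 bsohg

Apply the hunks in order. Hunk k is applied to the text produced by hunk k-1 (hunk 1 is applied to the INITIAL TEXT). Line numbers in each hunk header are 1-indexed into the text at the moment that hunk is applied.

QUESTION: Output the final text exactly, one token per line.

Hunk 1: at line 1 remove [uijg,onnyb] add [ghs,hsp] -> 6 lines: qmxkv jvywc ghs hsp kaiq bsohg
Hunk 2: at line 4 remove [kaiq] add [xgtt] -> 6 lines: qmxkv jvywc ghs hsp xgtt bsohg
Hunk 3: at line 1 remove [ghs,hsp] add [csqt,pze,yvwj] -> 7 lines: qmxkv jvywc csqt pze yvwj xgtt bsohg
Hunk 4: at line 4 remove [yvwj,xgtt] add [lkxk,jdcl] -> 7 lines: qmxkv jvywc csqt pze lkxk jdcl bsohg

Answer: qmxkv
jvywc
csqt
pze
lkxk
jdcl
bsohg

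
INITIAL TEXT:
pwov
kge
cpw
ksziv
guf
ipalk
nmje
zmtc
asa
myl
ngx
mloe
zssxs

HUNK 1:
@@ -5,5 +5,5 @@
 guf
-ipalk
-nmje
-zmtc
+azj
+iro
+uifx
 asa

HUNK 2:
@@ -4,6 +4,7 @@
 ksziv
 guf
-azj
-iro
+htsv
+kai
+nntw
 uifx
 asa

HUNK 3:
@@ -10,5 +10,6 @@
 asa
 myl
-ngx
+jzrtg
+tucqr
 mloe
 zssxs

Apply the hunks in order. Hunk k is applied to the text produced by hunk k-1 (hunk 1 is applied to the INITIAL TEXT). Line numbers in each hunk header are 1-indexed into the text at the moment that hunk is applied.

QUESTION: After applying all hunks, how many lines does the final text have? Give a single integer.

Hunk 1: at line 5 remove [ipalk,nmje,zmtc] add [azj,iro,uifx] -> 13 lines: pwov kge cpw ksziv guf azj iro uifx asa myl ngx mloe zssxs
Hunk 2: at line 4 remove [azj,iro] add [htsv,kai,nntw] -> 14 lines: pwov kge cpw ksziv guf htsv kai nntw uifx asa myl ngx mloe zssxs
Hunk 3: at line 10 remove [ngx] add [jzrtg,tucqr] -> 15 lines: pwov kge cpw ksziv guf htsv kai nntw uifx asa myl jzrtg tucqr mloe zssxs
Final line count: 15

Answer: 15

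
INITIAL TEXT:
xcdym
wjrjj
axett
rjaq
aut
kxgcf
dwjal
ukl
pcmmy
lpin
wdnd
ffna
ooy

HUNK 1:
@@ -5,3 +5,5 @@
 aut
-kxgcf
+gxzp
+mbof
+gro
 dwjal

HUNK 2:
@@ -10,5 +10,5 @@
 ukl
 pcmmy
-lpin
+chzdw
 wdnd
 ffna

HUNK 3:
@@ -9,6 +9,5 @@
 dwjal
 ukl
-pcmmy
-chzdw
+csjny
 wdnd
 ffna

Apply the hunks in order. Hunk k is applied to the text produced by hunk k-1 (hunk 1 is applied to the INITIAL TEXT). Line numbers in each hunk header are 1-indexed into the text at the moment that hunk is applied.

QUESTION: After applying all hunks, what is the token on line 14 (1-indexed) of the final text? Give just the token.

Hunk 1: at line 5 remove [kxgcf] add [gxzp,mbof,gro] -> 15 lines: xcdym wjrjj axett rjaq aut gxzp mbof gro dwjal ukl pcmmy lpin wdnd ffna ooy
Hunk 2: at line 10 remove [lpin] add [chzdw] -> 15 lines: xcdym wjrjj axett rjaq aut gxzp mbof gro dwjal ukl pcmmy chzdw wdnd ffna ooy
Hunk 3: at line 9 remove [pcmmy,chzdw] add [csjny] -> 14 lines: xcdym wjrjj axett rjaq aut gxzp mbof gro dwjal ukl csjny wdnd ffna ooy
Final line 14: ooy

Answer: ooy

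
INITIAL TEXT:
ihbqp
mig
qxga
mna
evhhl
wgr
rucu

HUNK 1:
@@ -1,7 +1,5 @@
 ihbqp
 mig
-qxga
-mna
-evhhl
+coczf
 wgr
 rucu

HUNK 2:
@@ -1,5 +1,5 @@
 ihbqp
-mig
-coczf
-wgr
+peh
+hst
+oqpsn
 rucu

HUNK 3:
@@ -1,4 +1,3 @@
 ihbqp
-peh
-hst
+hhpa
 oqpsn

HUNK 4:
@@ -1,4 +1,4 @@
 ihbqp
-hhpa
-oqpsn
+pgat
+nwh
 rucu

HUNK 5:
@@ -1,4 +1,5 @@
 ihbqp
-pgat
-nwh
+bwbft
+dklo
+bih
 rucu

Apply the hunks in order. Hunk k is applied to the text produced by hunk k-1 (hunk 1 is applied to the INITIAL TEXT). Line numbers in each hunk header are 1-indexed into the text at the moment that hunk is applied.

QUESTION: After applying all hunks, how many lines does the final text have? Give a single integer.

Hunk 1: at line 1 remove [qxga,mna,evhhl] add [coczf] -> 5 lines: ihbqp mig coczf wgr rucu
Hunk 2: at line 1 remove [mig,coczf,wgr] add [peh,hst,oqpsn] -> 5 lines: ihbqp peh hst oqpsn rucu
Hunk 3: at line 1 remove [peh,hst] add [hhpa] -> 4 lines: ihbqp hhpa oqpsn rucu
Hunk 4: at line 1 remove [hhpa,oqpsn] add [pgat,nwh] -> 4 lines: ihbqp pgat nwh rucu
Hunk 5: at line 1 remove [pgat,nwh] add [bwbft,dklo,bih] -> 5 lines: ihbqp bwbft dklo bih rucu
Final line count: 5

Answer: 5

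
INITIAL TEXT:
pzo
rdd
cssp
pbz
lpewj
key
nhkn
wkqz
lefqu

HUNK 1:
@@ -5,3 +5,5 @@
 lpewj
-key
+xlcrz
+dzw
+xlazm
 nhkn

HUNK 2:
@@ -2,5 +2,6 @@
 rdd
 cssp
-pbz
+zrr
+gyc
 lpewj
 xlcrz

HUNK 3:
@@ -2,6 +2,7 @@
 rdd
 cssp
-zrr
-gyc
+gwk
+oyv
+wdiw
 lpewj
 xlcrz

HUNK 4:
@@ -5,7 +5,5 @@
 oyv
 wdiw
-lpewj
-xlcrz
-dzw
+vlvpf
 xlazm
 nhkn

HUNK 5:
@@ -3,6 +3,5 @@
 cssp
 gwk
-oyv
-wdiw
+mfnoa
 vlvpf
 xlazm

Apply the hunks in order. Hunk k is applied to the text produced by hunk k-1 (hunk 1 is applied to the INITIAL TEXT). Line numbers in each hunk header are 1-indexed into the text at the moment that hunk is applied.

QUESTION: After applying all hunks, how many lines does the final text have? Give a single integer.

Answer: 10

Derivation:
Hunk 1: at line 5 remove [key] add [xlcrz,dzw,xlazm] -> 11 lines: pzo rdd cssp pbz lpewj xlcrz dzw xlazm nhkn wkqz lefqu
Hunk 2: at line 2 remove [pbz] add [zrr,gyc] -> 12 lines: pzo rdd cssp zrr gyc lpewj xlcrz dzw xlazm nhkn wkqz lefqu
Hunk 3: at line 2 remove [zrr,gyc] add [gwk,oyv,wdiw] -> 13 lines: pzo rdd cssp gwk oyv wdiw lpewj xlcrz dzw xlazm nhkn wkqz lefqu
Hunk 4: at line 5 remove [lpewj,xlcrz,dzw] add [vlvpf] -> 11 lines: pzo rdd cssp gwk oyv wdiw vlvpf xlazm nhkn wkqz lefqu
Hunk 5: at line 3 remove [oyv,wdiw] add [mfnoa] -> 10 lines: pzo rdd cssp gwk mfnoa vlvpf xlazm nhkn wkqz lefqu
Final line count: 10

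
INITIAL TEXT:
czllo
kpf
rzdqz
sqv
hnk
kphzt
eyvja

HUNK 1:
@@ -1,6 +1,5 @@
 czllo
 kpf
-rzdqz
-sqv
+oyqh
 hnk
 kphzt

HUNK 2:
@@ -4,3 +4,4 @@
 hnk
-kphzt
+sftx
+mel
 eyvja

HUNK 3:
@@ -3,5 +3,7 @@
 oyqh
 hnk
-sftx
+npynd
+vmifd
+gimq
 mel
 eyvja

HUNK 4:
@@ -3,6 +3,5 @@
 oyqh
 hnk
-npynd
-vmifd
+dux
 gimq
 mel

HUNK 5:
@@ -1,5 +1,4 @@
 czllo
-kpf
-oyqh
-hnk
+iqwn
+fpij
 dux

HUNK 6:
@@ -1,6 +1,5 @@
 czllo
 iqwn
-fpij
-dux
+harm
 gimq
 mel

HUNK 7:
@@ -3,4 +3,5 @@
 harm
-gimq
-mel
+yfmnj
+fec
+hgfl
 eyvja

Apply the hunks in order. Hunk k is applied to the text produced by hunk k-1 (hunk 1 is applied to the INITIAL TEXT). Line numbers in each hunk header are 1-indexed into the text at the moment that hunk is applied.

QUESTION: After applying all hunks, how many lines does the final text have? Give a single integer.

Hunk 1: at line 1 remove [rzdqz,sqv] add [oyqh] -> 6 lines: czllo kpf oyqh hnk kphzt eyvja
Hunk 2: at line 4 remove [kphzt] add [sftx,mel] -> 7 lines: czllo kpf oyqh hnk sftx mel eyvja
Hunk 3: at line 3 remove [sftx] add [npynd,vmifd,gimq] -> 9 lines: czllo kpf oyqh hnk npynd vmifd gimq mel eyvja
Hunk 4: at line 3 remove [npynd,vmifd] add [dux] -> 8 lines: czllo kpf oyqh hnk dux gimq mel eyvja
Hunk 5: at line 1 remove [kpf,oyqh,hnk] add [iqwn,fpij] -> 7 lines: czllo iqwn fpij dux gimq mel eyvja
Hunk 6: at line 1 remove [fpij,dux] add [harm] -> 6 lines: czllo iqwn harm gimq mel eyvja
Hunk 7: at line 3 remove [gimq,mel] add [yfmnj,fec,hgfl] -> 7 lines: czllo iqwn harm yfmnj fec hgfl eyvja
Final line count: 7

Answer: 7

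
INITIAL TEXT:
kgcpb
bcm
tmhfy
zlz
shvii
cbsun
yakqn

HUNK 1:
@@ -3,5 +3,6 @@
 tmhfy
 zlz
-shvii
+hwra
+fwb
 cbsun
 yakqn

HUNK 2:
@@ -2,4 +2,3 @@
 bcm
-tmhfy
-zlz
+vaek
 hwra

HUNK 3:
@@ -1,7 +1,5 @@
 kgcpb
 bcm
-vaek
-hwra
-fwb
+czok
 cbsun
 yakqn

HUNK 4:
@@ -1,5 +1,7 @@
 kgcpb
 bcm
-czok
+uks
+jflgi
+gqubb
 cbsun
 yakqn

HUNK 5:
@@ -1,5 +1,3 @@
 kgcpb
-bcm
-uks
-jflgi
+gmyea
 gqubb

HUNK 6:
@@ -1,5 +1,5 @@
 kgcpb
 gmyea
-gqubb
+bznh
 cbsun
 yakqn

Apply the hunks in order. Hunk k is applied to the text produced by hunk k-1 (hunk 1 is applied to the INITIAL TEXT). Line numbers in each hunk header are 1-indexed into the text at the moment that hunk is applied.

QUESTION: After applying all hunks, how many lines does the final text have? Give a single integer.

Answer: 5

Derivation:
Hunk 1: at line 3 remove [shvii] add [hwra,fwb] -> 8 lines: kgcpb bcm tmhfy zlz hwra fwb cbsun yakqn
Hunk 2: at line 2 remove [tmhfy,zlz] add [vaek] -> 7 lines: kgcpb bcm vaek hwra fwb cbsun yakqn
Hunk 3: at line 1 remove [vaek,hwra,fwb] add [czok] -> 5 lines: kgcpb bcm czok cbsun yakqn
Hunk 4: at line 1 remove [czok] add [uks,jflgi,gqubb] -> 7 lines: kgcpb bcm uks jflgi gqubb cbsun yakqn
Hunk 5: at line 1 remove [bcm,uks,jflgi] add [gmyea] -> 5 lines: kgcpb gmyea gqubb cbsun yakqn
Hunk 6: at line 1 remove [gqubb] add [bznh] -> 5 lines: kgcpb gmyea bznh cbsun yakqn
Final line count: 5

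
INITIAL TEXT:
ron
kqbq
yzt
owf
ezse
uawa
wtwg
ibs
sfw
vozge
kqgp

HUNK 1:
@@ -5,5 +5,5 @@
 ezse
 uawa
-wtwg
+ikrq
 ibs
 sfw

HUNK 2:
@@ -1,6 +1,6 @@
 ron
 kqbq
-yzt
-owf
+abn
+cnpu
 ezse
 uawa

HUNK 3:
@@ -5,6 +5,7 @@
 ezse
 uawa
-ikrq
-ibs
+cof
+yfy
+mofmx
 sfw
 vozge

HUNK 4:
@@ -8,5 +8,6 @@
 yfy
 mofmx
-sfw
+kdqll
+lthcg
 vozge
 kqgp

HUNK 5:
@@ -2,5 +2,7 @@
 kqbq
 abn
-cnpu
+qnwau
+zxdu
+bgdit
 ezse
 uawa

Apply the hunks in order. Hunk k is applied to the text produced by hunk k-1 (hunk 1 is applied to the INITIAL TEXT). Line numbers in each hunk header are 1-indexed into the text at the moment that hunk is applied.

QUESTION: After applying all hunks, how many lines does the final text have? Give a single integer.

Hunk 1: at line 5 remove [wtwg] add [ikrq] -> 11 lines: ron kqbq yzt owf ezse uawa ikrq ibs sfw vozge kqgp
Hunk 2: at line 1 remove [yzt,owf] add [abn,cnpu] -> 11 lines: ron kqbq abn cnpu ezse uawa ikrq ibs sfw vozge kqgp
Hunk 3: at line 5 remove [ikrq,ibs] add [cof,yfy,mofmx] -> 12 lines: ron kqbq abn cnpu ezse uawa cof yfy mofmx sfw vozge kqgp
Hunk 4: at line 8 remove [sfw] add [kdqll,lthcg] -> 13 lines: ron kqbq abn cnpu ezse uawa cof yfy mofmx kdqll lthcg vozge kqgp
Hunk 5: at line 2 remove [cnpu] add [qnwau,zxdu,bgdit] -> 15 lines: ron kqbq abn qnwau zxdu bgdit ezse uawa cof yfy mofmx kdqll lthcg vozge kqgp
Final line count: 15

Answer: 15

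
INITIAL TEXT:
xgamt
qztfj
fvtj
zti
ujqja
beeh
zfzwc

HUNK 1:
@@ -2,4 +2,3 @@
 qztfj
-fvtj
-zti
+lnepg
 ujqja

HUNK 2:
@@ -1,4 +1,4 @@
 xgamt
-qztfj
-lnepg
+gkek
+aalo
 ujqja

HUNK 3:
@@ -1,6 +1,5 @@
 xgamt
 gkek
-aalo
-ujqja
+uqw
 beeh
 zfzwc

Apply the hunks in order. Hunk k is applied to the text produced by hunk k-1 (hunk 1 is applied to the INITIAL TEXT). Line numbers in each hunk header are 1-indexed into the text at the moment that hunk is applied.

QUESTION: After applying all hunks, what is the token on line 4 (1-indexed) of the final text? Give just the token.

Answer: beeh

Derivation:
Hunk 1: at line 2 remove [fvtj,zti] add [lnepg] -> 6 lines: xgamt qztfj lnepg ujqja beeh zfzwc
Hunk 2: at line 1 remove [qztfj,lnepg] add [gkek,aalo] -> 6 lines: xgamt gkek aalo ujqja beeh zfzwc
Hunk 3: at line 1 remove [aalo,ujqja] add [uqw] -> 5 lines: xgamt gkek uqw beeh zfzwc
Final line 4: beeh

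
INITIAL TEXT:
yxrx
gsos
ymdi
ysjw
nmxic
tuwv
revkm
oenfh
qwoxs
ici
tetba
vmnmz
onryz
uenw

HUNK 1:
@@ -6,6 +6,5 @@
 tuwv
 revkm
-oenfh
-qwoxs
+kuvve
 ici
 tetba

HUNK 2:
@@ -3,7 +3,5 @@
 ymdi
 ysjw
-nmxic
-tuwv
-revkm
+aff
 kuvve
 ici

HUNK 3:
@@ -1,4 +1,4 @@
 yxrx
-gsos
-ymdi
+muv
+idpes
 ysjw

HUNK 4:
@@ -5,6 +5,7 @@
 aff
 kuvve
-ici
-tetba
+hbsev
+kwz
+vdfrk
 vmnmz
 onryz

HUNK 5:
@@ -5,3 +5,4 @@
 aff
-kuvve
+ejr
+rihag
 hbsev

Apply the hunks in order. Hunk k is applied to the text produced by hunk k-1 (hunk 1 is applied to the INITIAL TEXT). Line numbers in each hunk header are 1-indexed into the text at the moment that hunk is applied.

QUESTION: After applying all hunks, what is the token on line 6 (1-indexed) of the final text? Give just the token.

Answer: ejr

Derivation:
Hunk 1: at line 6 remove [oenfh,qwoxs] add [kuvve] -> 13 lines: yxrx gsos ymdi ysjw nmxic tuwv revkm kuvve ici tetba vmnmz onryz uenw
Hunk 2: at line 3 remove [nmxic,tuwv,revkm] add [aff] -> 11 lines: yxrx gsos ymdi ysjw aff kuvve ici tetba vmnmz onryz uenw
Hunk 3: at line 1 remove [gsos,ymdi] add [muv,idpes] -> 11 lines: yxrx muv idpes ysjw aff kuvve ici tetba vmnmz onryz uenw
Hunk 4: at line 5 remove [ici,tetba] add [hbsev,kwz,vdfrk] -> 12 lines: yxrx muv idpes ysjw aff kuvve hbsev kwz vdfrk vmnmz onryz uenw
Hunk 5: at line 5 remove [kuvve] add [ejr,rihag] -> 13 lines: yxrx muv idpes ysjw aff ejr rihag hbsev kwz vdfrk vmnmz onryz uenw
Final line 6: ejr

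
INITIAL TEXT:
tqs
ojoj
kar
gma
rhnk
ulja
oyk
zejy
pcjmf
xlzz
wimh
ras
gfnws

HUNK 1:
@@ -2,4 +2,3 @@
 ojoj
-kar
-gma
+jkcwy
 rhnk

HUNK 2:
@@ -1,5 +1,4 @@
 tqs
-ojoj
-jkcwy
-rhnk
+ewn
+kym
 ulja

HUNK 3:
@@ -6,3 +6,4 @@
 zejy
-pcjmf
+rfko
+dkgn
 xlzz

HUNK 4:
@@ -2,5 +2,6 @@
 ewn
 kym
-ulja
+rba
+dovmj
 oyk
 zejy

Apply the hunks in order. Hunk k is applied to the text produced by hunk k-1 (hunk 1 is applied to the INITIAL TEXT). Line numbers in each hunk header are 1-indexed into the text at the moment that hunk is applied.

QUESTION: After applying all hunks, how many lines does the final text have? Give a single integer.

Hunk 1: at line 2 remove [kar,gma] add [jkcwy] -> 12 lines: tqs ojoj jkcwy rhnk ulja oyk zejy pcjmf xlzz wimh ras gfnws
Hunk 2: at line 1 remove [ojoj,jkcwy,rhnk] add [ewn,kym] -> 11 lines: tqs ewn kym ulja oyk zejy pcjmf xlzz wimh ras gfnws
Hunk 3: at line 6 remove [pcjmf] add [rfko,dkgn] -> 12 lines: tqs ewn kym ulja oyk zejy rfko dkgn xlzz wimh ras gfnws
Hunk 4: at line 2 remove [ulja] add [rba,dovmj] -> 13 lines: tqs ewn kym rba dovmj oyk zejy rfko dkgn xlzz wimh ras gfnws
Final line count: 13

Answer: 13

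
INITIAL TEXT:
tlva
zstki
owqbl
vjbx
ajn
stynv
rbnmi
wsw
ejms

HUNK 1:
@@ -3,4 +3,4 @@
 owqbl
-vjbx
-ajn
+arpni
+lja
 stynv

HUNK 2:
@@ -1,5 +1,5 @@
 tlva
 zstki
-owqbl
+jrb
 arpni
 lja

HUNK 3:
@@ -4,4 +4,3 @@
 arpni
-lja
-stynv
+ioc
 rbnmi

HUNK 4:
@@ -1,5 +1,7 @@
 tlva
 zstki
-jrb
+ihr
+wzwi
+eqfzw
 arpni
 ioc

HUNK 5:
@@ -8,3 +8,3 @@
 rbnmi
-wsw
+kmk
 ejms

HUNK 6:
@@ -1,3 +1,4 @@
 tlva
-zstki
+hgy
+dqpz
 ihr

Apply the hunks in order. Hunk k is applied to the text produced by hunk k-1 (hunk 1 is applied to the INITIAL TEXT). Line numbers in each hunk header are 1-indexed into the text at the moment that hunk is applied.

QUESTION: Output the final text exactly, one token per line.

Hunk 1: at line 3 remove [vjbx,ajn] add [arpni,lja] -> 9 lines: tlva zstki owqbl arpni lja stynv rbnmi wsw ejms
Hunk 2: at line 1 remove [owqbl] add [jrb] -> 9 lines: tlva zstki jrb arpni lja stynv rbnmi wsw ejms
Hunk 3: at line 4 remove [lja,stynv] add [ioc] -> 8 lines: tlva zstki jrb arpni ioc rbnmi wsw ejms
Hunk 4: at line 1 remove [jrb] add [ihr,wzwi,eqfzw] -> 10 lines: tlva zstki ihr wzwi eqfzw arpni ioc rbnmi wsw ejms
Hunk 5: at line 8 remove [wsw] add [kmk] -> 10 lines: tlva zstki ihr wzwi eqfzw arpni ioc rbnmi kmk ejms
Hunk 6: at line 1 remove [zstki] add [hgy,dqpz] -> 11 lines: tlva hgy dqpz ihr wzwi eqfzw arpni ioc rbnmi kmk ejms

Answer: tlva
hgy
dqpz
ihr
wzwi
eqfzw
arpni
ioc
rbnmi
kmk
ejms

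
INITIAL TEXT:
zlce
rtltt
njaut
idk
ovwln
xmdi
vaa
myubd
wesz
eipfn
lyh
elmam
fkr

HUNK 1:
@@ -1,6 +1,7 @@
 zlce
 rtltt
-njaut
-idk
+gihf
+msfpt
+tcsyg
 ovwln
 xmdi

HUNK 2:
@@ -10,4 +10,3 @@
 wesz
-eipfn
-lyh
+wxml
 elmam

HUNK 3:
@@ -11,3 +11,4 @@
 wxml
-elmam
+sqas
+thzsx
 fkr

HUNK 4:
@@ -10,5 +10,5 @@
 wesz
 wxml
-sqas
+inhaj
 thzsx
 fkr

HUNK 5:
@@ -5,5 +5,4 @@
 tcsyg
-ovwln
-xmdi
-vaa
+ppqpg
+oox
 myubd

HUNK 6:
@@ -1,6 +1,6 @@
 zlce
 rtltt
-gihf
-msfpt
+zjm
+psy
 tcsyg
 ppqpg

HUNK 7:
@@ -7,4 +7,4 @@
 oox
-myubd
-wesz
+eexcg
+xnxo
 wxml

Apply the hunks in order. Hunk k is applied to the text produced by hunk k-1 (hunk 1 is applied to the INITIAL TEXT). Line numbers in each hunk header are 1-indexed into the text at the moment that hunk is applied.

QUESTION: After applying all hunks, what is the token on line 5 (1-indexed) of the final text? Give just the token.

Hunk 1: at line 1 remove [njaut,idk] add [gihf,msfpt,tcsyg] -> 14 lines: zlce rtltt gihf msfpt tcsyg ovwln xmdi vaa myubd wesz eipfn lyh elmam fkr
Hunk 2: at line 10 remove [eipfn,lyh] add [wxml] -> 13 lines: zlce rtltt gihf msfpt tcsyg ovwln xmdi vaa myubd wesz wxml elmam fkr
Hunk 3: at line 11 remove [elmam] add [sqas,thzsx] -> 14 lines: zlce rtltt gihf msfpt tcsyg ovwln xmdi vaa myubd wesz wxml sqas thzsx fkr
Hunk 4: at line 10 remove [sqas] add [inhaj] -> 14 lines: zlce rtltt gihf msfpt tcsyg ovwln xmdi vaa myubd wesz wxml inhaj thzsx fkr
Hunk 5: at line 5 remove [ovwln,xmdi,vaa] add [ppqpg,oox] -> 13 lines: zlce rtltt gihf msfpt tcsyg ppqpg oox myubd wesz wxml inhaj thzsx fkr
Hunk 6: at line 1 remove [gihf,msfpt] add [zjm,psy] -> 13 lines: zlce rtltt zjm psy tcsyg ppqpg oox myubd wesz wxml inhaj thzsx fkr
Hunk 7: at line 7 remove [myubd,wesz] add [eexcg,xnxo] -> 13 lines: zlce rtltt zjm psy tcsyg ppqpg oox eexcg xnxo wxml inhaj thzsx fkr
Final line 5: tcsyg

Answer: tcsyg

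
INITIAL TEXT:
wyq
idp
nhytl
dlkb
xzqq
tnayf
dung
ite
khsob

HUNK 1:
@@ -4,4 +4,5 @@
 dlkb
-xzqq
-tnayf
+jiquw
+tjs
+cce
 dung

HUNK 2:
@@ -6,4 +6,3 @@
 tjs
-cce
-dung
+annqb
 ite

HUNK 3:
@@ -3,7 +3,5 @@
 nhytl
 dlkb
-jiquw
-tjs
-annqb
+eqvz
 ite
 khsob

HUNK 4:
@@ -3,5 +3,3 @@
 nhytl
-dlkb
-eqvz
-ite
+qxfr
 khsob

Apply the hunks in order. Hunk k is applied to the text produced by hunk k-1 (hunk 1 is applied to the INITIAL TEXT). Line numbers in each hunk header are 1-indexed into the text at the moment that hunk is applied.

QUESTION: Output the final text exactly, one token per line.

Answer: wyq
idp
nhytl
qxfr
khsob

Derivation:
Hunk 1: at line 4 remove [xzqq,tnayf] add [jiquw,tjs,cce] -> 10 lines: wyq idp nhytl dlkb jiquw tjs cce dung ite khsob
Hunk 2: at line 6 remove [cce,dung] add [annqb] -> 9 lines: wyq idp nhytl dlkb jiquw tjs annqb ite khsob
Hunk 3: at line 3 remove [jiquw,tjs,annqb] add [eqvz] -> 7 lines: wyq idp nhytl dlkb eqvz ite khsob
Hunk 4: at line 3 remove [dlkb,eqvz,ite] add [qxfr] -> 5 lines: wyq idp nhytl qxfr khsob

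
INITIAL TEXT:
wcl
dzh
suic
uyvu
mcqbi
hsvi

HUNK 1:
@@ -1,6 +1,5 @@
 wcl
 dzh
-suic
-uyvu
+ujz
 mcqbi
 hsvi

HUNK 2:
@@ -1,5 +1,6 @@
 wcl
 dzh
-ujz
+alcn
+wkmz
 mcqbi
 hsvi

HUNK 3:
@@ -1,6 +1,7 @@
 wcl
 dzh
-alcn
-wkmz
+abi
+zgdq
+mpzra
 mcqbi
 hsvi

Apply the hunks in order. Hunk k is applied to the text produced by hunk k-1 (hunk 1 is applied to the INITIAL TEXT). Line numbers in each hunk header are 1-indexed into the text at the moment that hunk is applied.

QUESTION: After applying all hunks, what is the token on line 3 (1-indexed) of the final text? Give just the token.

Answer: abi

Derivation:
Hunk 1: at line 1 remove [suic,uyvu] add [ujz] -> 5 lines: wcl dzh ujz mcqbi hsvi
Hunk 2: at line 1 remove [ujz] add [alcn,wkmz] -> 6 lines: wcl dzh alcn wkmz mcqbi hsvi
Hunk 3: at line 1 remove [alcn,wkmz] add [abi,zgdq,mpzra] -> 7 lines: wcl dzh abi zgdq mpzra mcqbi hsvi
Final line 3: abi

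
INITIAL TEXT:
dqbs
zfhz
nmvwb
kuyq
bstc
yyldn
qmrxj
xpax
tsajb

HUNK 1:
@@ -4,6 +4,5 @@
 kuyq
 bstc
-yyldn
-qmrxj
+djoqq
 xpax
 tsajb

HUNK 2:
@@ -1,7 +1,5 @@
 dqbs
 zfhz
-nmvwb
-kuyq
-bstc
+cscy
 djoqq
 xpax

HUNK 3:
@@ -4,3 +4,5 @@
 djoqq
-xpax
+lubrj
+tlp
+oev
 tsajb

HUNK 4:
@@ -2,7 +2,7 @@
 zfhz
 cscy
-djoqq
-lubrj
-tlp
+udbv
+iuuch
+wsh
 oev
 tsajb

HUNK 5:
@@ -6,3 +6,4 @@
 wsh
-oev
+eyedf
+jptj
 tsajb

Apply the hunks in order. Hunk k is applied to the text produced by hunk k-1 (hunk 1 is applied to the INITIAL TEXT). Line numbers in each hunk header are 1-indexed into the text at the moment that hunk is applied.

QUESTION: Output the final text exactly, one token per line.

Hunk 1: at line 4 remove [yyldn,qmrxj] add [djoqq] -> 8 lines: dqbs zfhz nmvwb kuyq bstc djoqq xpax tsajb
Hunk 2: at line 1 remove [nmvwb,kuyq,bstc] add [cscy] -> 6 lines: dqbs zfhz cscy djoqq xpax tsajb
Hunk 3: at line 4 remove [xpax] add [lubrj,tlp,oev] -> 8 lines: dqbs zfhz cscy djoqq lubrj tlp oev tsajb
Hunk 4: at line 2 remove [djoqq,lubrj,tlp] add [udbv,iuuch,wsh] -> 8 lines: dqbs zfhz cscy udbv iuuch wsh oev tsajb
Hunk 5: at line 6 remove [oev] add [eyedf,jptj] -> 9 lines: dqbs zfhz cscy udbv iuuch wsh eyedf jptj tsajb

Answer: dqbs
zfhz
cscy
udbv
iuuch
wsh
eyedf
jptj
tsajb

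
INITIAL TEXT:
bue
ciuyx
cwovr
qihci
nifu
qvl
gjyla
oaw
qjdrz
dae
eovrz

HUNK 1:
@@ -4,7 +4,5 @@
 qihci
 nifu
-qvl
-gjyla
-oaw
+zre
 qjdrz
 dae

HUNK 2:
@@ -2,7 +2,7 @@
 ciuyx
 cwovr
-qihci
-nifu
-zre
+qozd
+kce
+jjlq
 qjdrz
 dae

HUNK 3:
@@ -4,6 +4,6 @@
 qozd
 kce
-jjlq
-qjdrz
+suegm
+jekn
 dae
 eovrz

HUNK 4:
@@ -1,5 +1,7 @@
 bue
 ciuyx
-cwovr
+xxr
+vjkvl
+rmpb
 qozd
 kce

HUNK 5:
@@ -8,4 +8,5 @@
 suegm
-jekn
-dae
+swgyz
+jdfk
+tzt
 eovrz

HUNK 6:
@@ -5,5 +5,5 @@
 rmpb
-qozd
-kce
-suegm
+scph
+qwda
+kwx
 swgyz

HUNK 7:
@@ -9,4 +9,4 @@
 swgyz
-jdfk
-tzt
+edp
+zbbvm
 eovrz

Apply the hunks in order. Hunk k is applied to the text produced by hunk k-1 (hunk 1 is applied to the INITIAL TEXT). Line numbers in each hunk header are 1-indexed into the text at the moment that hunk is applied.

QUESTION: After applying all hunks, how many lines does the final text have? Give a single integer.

Hunk 1: at line 4 remove [qvl,gjyla,oaw] add [zre] -> 9 lines: bue ciuyx cwovr qihci nifu zre qjdrz dae eovrz
Hunk 2: at line 2 remove [qihci,nifu,zre] add [qozd,kce,jjlq] -> 9 lines: bue ciuyx cwovr qozd kce jjlq qjdrz dae eovrz
Hunk 3: at line 4 remove [jjlq,qjdrz] add [suegm,jekn] -> 9 lines: bue ciuyx cwovr qozd kce suegm jekn dae eovrz
Hunk 4: at line 1 remove [cwovr] add [xxr,vjkvl,rmpb] -> 11 lines: bue ciuyx xxr vjkvl rmpb qozd kce suegm jekn dae eovrz
Hunk 5: at line 8 remove [jekn,dae] add [swgyz,jdfk,tzt] -> 12 lines: bue ciuyx xxr vjkvl rmpb qozd kce suegm swgyz jdfk tzt eovrz
Hunk 6: at line 5 remove [qozd,kce,suegm] add [scph,qwda,kwx] -> 12 lines: bue ciuyx xxr vjkvl rmpb scph qwda kwx swgyz jdfk tzt eovrz
Hunk 7: at line 9 remove [jdfk,tzt] add [edp,zbbvm] -> 12 lines: bue ciuyx xxr vjkvl rmpb scph qwda kwx swgyz edp zbbvm eovrz
Final line count: 12

Answer: 12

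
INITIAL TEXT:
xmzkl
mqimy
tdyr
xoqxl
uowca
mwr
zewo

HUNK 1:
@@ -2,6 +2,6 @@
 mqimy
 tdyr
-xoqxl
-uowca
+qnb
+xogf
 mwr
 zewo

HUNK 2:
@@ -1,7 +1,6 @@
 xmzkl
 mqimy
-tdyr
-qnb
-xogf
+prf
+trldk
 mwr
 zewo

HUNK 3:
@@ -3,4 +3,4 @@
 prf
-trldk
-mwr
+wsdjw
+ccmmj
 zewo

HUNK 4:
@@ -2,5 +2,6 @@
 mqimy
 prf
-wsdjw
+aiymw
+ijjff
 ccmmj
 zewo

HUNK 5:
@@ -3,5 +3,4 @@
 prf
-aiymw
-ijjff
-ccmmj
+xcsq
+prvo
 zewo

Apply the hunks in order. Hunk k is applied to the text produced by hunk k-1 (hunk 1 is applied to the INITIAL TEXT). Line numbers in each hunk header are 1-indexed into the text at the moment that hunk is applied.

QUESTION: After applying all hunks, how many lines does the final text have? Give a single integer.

Answer: 6

Derivation:
Hunk 1: at line 2 remove [xoqxl,uowca] add [qnb,xogf] -> 7 lines: xmzkl mqimy tdyr qnb xogf mwr zewo
Hunk 2: at line 1 remove [tdyr,qnb,xogf] add [prf,trldk] -> 6 lines: xmzkl mqimy prf trldk mwr zewo
Hunk 3: at line 3 remove [trldk,mwr] add [wsdjw,ccmmj] -> 6 lines: xmzkl mqimy prf wsdjw ccmmj zewo
Hunk 4: at line 2 remove [wsdjw] add [aiymw,ijjff] -> 7 lines: xmzkl mqimy prf aiymw ijjff ccmmj zewo
Hunk 5: at line 3 remove [aiymw,ijjff,ccmmj] add [xcsq,prvo] -> 6 lines: xmzkl mqimy prf xcsq prvo zewo
Final line count: 6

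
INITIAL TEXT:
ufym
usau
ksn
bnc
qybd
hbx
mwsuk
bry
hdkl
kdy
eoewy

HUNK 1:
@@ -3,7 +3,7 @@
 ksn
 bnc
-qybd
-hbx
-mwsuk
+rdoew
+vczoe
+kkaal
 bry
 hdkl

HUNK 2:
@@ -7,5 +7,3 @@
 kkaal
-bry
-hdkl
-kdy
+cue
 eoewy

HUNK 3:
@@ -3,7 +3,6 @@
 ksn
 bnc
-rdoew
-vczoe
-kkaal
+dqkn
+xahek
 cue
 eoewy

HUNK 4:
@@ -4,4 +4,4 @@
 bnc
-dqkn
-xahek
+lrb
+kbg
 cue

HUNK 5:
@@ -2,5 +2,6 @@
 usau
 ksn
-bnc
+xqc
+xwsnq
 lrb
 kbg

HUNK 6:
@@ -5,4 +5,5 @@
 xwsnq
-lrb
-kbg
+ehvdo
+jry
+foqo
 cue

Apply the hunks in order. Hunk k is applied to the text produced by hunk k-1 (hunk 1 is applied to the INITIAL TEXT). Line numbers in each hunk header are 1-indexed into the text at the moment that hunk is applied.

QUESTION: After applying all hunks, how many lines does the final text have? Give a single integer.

Answer: 10

Derivation:
Hunk 1: at line 3 remove [qybd,hbx,mwsuk] add [rdoew,vczoe,kkaal] -> 11 lines: ufym usau ksn bnc rdoew vczoe kkaal bry hdkl kdy eoewy
Hunk 2: at line 7 remove [bry,hdkl,kdy] add [cue] -> 9 lines: ufym usau ksn bnc rdoew vczoe kkaal cue eoewy
Hunk 3: at line 3 remove [rdoew,vczoe,kkaal] add [dqkn,xahek] -> 8 lines: ufym usau ksn bnc dqkn xahek cue eoewy
Hunk 4: at line 4 remove [dqkn,xahek] add [lrb,kbg] -> 8 lines: ufym usau ksn bnc lrb kbg cue eoewy
Hunk 5: at line 2 remove [bnc] add [xqc,xwsnq] -> 9 lines: ufym usau ksn xqc xwsnq lrb kbg cue eoewy
Hunk 6: at line 5 remove [lrb,kbg] add [ehvdo,jry,foqo] -> 10 lines: ufym usau ksn xqc xwsnq ehvdo jry foqo cue eoewy
Final line count: 10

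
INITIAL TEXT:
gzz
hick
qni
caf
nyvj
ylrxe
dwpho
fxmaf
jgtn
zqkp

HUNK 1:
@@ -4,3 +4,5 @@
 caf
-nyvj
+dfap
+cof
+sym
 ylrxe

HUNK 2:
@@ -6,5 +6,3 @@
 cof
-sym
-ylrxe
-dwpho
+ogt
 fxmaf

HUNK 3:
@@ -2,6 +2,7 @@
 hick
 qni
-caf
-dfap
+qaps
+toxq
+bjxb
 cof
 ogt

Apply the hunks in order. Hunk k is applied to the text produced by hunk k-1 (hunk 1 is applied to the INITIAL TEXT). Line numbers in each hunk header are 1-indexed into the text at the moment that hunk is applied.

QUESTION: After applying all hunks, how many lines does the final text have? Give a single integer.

Hunk 1: at line 4 remove [nyvj] add [dfap,cof,sym] -> 12 lines: gzz hick qni caf dfap cof sym ylrxe dwpho fxmaf jgtn zqkp
Hunk 2: at line 6 remove [sym,ylrxe,dwpho] add [ogt] -> 10 lines: gzz hick qni caf dfap cof ogt fxmaf jgtn zqkp
Hunk 3: at line 2 remove [caf,dfap] add [qaps,toxq,bjxb] -> 11 lines: gzz hick qni qaps toxq bjxb cof ogt fxmaf jgtn zqkp
Final line count: 11

Answer: 11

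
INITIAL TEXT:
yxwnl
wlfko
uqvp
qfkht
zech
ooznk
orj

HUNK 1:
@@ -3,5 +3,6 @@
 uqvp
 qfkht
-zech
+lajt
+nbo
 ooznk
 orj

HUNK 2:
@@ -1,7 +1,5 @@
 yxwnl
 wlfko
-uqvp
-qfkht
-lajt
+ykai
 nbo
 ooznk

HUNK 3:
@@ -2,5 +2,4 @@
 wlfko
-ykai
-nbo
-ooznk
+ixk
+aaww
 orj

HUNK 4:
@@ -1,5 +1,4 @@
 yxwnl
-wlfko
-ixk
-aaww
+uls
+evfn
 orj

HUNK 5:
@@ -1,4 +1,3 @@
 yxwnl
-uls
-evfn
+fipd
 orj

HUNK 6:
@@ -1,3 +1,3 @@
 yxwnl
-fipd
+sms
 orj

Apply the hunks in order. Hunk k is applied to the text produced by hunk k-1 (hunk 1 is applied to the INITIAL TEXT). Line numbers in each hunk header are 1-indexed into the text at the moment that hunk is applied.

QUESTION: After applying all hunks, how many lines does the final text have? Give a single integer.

Hunk 1: at line 3 remove [zech] add [lajt,nbo] -> 8 lines: yxwnl wlfko uqvp qfkht lajt nbo ooznk orj
Hunk 2: at line 1 remove [uqvp,qfkht,lajt] add [ykai] -> 6 lines: yxwnl wlfko ykai nbo ooznk orj
Hunk 3: at line 2 remove [ykai,nbo,ooznk] add [ixk,aaww] -> 5 lines: yxwnl wlfko ixk aaww orj
Hunk 4: at line 1 remove [wlfko,ixk,aaww] add [uls,evfn] -> 4 lines: yxwnl uls evfn orj
Hunk 5: at line 1 remove [uls,evfn] add [fipd] -> 3 lines: yxwnl fipd orj
Hunk 6: at line 1 remove [fipd] add [sms] -> 3 lines: yxwnl sms orj
Final line count: 3

Answer: 3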